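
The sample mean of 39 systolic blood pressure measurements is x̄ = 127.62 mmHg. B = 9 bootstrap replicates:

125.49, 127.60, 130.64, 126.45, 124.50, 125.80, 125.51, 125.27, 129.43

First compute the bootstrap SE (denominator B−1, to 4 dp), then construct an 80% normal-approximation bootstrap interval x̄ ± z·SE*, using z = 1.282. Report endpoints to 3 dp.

(124.961, 130.279)

Mean of replicates = 126.7433; sum of squared deviations = 34.4072; SE* = √(34.4072/8) = 2.0739
Margin = 1.282 × 2.0739 = 2.6587
Interval: 127.62 ± 2.6587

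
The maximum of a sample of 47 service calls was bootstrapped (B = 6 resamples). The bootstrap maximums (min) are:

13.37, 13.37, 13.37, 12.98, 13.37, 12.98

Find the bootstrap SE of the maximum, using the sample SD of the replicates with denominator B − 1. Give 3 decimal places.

SE* = 0.201

Bootstrap SE is the standard deviation of the 6 replicate maximums.
Mean of replicates: (13.37 + 13.37 + 13.37 + 12.98 + 13.37 + 12.98) / 6 = 79.4400 / 6 = 13.2400
Sum of squared deviations: (+0.1300)² + (+0.1300)² + (+0.1300)² + (−0.2600)² + (+0.1300)² + (−0.2600)² = 0.2028
Variance = 0.2028 / 5 = 0.0406
SE* = √0.0406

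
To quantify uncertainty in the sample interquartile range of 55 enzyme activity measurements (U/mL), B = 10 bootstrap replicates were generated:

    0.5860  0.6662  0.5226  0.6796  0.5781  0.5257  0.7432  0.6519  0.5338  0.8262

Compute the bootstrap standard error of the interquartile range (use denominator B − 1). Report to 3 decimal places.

Bootstrap SE is the standard deviation of the 10 replicate interquartile ranges.
Mean of replicates: (0.5860 + 0.6662 + 0.5226 + 0.6796 + 0.5781 + 0.5257 + 0.7432 + 0.6519 + 0.5338 + 0.8262) / 10 = 6.31330 / 10 = 0.63133
Sum of squared deviations: (−0.04533)² + (+0.03487)² + (−0.10873)² + (+0.04827)² + (−0.05323)² + (−0.10563)² + (+0.11187)² + (+0.02057)² + (−0.09753)² + (+0.19487)² = 0.09184
Variance = 0.09184 / 9 = 0.01020
SE* = √0.01020

SE* = 0.101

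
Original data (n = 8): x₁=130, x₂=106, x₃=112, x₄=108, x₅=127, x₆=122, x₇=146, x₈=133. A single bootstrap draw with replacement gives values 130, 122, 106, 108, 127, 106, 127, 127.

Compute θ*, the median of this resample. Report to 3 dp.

θ* = 124.500

Sorted: 106, 106, 108, 122, 127, 127, 127, 130
Median = average of the two middle values = 124.500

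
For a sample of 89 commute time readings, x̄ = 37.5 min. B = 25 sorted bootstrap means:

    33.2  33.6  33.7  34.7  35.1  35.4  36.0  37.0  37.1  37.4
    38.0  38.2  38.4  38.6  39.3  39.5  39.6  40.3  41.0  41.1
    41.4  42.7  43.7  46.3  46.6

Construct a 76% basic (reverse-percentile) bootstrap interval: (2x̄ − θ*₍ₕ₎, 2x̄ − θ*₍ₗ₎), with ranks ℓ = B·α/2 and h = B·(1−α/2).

Percentile endpoints at ranks 3 and 22: θ*₍3₎ = 33.7, θ*₍22₎ = 42.7.
Basic interval reflects these around x̄:
  lower = 2 × 37.5 − 42.7 = 32.3
  upper = 2 × 37.5 − 33.7 = 41.3

(32.3, 41.3)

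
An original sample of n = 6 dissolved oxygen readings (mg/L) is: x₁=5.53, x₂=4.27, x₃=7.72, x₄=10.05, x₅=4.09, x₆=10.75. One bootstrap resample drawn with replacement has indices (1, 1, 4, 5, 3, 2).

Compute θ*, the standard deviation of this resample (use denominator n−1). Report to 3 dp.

θ* = 2.289

Resample values: 5.53, 5.53, 10.05, 4.09, 7.72, 4.27.
Mean = 6.1983; sum of squared deviations = 26.2077
s² = 26.2077 / 5 = 5.2415
s = √5.2415 = 2.289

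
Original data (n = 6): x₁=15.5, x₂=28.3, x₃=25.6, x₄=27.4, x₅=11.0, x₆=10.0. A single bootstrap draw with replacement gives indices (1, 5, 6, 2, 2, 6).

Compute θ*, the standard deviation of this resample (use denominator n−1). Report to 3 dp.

θ* = 8.848

Resample values: 15.5, 11.0, 10.0, 28.3, 28.3, 10.0.
Mean = 17.1833; sum of squared deviations = 391.4283
s² = 391.4283 / 5 = 78.2857
s = √78.2857 = 8.848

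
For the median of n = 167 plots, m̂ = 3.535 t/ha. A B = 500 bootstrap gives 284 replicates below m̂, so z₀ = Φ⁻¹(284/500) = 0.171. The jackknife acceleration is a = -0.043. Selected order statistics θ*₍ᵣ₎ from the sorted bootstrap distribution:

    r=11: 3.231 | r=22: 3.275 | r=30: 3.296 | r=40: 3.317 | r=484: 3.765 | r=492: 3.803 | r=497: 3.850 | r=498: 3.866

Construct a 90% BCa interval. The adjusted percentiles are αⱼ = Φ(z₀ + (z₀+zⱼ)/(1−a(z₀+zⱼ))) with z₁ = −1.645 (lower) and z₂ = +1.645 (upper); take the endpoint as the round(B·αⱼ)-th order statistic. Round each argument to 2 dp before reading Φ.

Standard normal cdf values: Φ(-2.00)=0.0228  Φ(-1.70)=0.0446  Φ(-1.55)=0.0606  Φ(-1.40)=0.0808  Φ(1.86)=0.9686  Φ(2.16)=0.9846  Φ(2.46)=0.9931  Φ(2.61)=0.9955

(3.317, 3.765)

Lower: z₀ + z₁ = 0.171 + (-1.645) = -1.474; 1 − a(z₀+z₁) = 1 − (-0.043)(-1.474) = 0.9366; argument = 0.171 + (-1.474)/0.9366 = -1.4027 → -1.40.
α₁ = Φ(-1.40) = 0.0808; rank = round(500 × 0.0808) = 40; θ*₍40₎ = 3.317.
Upper: z₀ + z₂ = 1.816; 1 − a(z₀+z₂) = 1.0781; argument = 1.8555 → 1.86; α₂ = 0.9686; rank = 484; θ*₍484₎ = 3.765.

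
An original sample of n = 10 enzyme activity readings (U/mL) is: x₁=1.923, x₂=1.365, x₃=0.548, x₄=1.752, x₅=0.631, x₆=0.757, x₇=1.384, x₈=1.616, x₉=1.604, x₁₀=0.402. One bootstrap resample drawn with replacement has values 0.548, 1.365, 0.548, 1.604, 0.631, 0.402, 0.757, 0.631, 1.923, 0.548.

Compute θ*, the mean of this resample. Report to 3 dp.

θ* = 0.896

Mean = (0.548 + 1.365 + 0.548 + 1.604 + 0.631 + 0.402 + 0.757 + 0.631 + 1.923 + 0.548) / 10 = 8.9570 / 10 = 0.896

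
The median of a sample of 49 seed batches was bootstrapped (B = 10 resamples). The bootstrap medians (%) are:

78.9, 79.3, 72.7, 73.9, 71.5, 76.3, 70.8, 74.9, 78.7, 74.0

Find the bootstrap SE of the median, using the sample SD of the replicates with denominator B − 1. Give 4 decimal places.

Bootstrap SE is the standard deviation of the 10 replicate medians.
Mean of replicates: (78.9 + 79.3 + 72.7 + 73.9 + 71.5 + 76.3 + 70.8 + 74.9 + 78.7 + 74.0) / 10 = 751.00000 / 10 = 75.10000
Sum of squared deviations: (+3.80000)² + (+4.20000)² + (−2.40000)² + (−1.20000)² + (−3.60000)² + (+1.20000)² + (−4.30000)² + (−0.20000)² + (+3.60000)² + (−1.10000)² = 86.38000
Variance = 86.38000 / 9 = 9.59778
SE* = √9.59778

SE* = 3.0980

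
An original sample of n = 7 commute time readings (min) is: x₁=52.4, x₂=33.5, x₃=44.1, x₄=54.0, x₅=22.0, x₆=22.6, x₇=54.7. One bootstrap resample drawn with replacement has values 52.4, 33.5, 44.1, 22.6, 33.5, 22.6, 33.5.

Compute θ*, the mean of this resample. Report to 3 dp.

θ* = 34.600

Mean = (52.4 + 33.5 + 44.1 + 22.6 + 33.5 + 22.6 + 33.5) / 7 = 242.20 / 7 = 34.600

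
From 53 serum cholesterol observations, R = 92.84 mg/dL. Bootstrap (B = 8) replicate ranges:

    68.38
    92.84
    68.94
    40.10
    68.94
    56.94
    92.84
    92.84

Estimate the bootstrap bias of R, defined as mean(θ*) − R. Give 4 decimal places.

mean(θ*) = (68.38 + 92.84 + 68.94 + 40.10 + 68.94 + 56.94 + 92.84 + 92.84) / 8 = 72.72750
bias = 72.72750 − 92.84

bias = −20.1125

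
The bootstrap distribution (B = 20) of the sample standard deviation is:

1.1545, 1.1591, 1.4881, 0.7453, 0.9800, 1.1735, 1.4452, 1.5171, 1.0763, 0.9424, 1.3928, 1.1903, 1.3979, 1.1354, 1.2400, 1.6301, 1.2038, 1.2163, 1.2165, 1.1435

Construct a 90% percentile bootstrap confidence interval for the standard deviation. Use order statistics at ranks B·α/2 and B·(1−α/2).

(0.7453, 1.5171)

Sorted replicates: 0.7453, 0.9424, 0.9800, 1.0763, 1.1354, 1.1435, 1.1545, 1.1591, 1.1735, 1.1903, 1.2038, 1.2163, 1.2165, 1.2400, 1.3928, 1.3979, 1.4452, 1.4881, 1.5171, 1.6301
α = 0.10; lower rank = 20 × 0.050 = 1; upper rank = 20 × 0.950 = 19.
The 1st smallest replicate is 0.7453; the 19th is 1.5171.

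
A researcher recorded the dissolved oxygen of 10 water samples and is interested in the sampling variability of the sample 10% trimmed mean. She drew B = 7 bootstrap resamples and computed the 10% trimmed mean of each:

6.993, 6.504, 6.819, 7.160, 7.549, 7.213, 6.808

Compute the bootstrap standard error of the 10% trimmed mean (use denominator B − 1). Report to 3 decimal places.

Bootstrap SE is the standard deviation of the 7 replicate 10% trimmed means.
Mean of replicates: (6.993 + 6.504 + 6.819 + 7.160 + 7.549 + 7.213 + 6.808) / 7 = 49.0460 / 7 = 7.0066
Sum of squared deviations: (−0.0136)² + (−0.5026)² + (−0.1876)² + (+0.1534)² + (+0.5424)² + (+0.2064)² + (−0.1986)² = 0.6878
Variance = 0.6878 / 6 = 0.1146
SE* = √0.1146

SE* = 0.339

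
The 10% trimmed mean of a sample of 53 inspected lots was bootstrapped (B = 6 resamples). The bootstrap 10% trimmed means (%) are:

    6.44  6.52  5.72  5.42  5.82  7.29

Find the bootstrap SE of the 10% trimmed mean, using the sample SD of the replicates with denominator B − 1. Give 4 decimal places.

Bootstrap SE is the standard deviation of the 6 replicate 10% trimmed means.
Mean of replicates: (6.44 + 6.52 + 5.72 + 5.42 + 5.82 + 7.29) / 6 = 37.21000 / 6 = 6.20167
Sum of squared deviations: (+0.23833)² + (+0.31833)² + (−0.48167)² + (−0.78167)² + (−0.38167)² + (+1.08833)² = 2.33128
Variance = 2.33128 / 5 = 0.46626
SE* = √0.46626

SE* = 0.6828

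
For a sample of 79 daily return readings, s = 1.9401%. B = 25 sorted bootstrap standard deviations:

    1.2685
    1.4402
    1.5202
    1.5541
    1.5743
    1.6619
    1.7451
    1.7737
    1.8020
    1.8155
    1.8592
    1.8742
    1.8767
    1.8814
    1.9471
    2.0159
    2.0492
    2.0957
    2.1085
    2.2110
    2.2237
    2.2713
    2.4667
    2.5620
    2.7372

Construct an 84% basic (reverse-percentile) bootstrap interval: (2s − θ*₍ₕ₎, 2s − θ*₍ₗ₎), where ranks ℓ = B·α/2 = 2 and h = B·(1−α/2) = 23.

Percentile endpoints at ranks 2 and 23: θ*₍2₎ = 1.4402, θ*₍23₎ = 2.4667.
Basic interval reflects these around s:
  lower = 2 × 1.9401 − 2.4667 = 1.4135
  upper = 2 × 1.9401 − 1.4402 = 2.4400

(1.4135, 2.4400)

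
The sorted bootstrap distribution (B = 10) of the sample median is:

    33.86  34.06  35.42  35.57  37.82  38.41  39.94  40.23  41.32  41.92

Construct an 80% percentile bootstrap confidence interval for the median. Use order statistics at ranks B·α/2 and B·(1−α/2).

(33.86, 41.32)

α = 0.20; lower rank = 10 × 0.100 = 1; upper rank = 10 × 0.900 = 9.
The 1st smallest replicate is 33.86; the 9th is 41.32.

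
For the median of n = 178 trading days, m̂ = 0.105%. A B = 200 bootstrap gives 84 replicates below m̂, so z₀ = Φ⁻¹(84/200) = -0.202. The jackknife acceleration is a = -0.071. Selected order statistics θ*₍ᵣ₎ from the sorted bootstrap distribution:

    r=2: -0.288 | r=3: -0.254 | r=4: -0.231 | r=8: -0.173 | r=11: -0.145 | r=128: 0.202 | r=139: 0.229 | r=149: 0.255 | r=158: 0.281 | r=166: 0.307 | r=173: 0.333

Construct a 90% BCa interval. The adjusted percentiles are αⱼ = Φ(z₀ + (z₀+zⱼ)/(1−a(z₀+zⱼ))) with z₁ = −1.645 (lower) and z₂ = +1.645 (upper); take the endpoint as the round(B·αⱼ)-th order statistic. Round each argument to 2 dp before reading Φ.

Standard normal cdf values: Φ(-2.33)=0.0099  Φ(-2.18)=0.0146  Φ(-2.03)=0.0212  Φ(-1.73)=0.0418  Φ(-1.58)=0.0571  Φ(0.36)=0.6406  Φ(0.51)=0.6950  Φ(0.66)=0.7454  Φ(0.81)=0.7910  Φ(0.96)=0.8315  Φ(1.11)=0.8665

(-0.288, 0.333)

Lower: z₀ + z₁ = -0.202 + (-1.645) = -1.847; 1 − a(z₀+z₁) = 1 − (-0.071)(-1.847) = 0.8689; argument = -0.202 + (-1.847)/0.8689 = -2.3278 → -2.33.
α₁ = Φ(-2.33) = 0.0099; rank = round(200 × 0.0099) = 2; θ*₍2₎ = -0.288.
Upper: z₀ + z₂ = 1.443; 1 − a(z₀+z₂) = 1.1025; argument = 1.1069 → 1.11; α₂ = 0.8665; rank = 173; θ*₍173₎ = 0.333.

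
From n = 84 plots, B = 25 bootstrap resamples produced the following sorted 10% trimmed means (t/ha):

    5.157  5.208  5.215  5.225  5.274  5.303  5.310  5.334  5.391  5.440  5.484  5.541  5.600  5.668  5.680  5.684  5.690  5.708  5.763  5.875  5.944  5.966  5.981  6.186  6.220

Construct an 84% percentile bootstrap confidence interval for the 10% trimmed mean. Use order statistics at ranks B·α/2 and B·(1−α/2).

α = 0.16; lower rank = 25 × 0.080 = 2; upper rank = 25 × 0.920 = 23.
The 2nd smallest replicate is 5.208; the 23rd is 5.981.

(5.208, 5.981)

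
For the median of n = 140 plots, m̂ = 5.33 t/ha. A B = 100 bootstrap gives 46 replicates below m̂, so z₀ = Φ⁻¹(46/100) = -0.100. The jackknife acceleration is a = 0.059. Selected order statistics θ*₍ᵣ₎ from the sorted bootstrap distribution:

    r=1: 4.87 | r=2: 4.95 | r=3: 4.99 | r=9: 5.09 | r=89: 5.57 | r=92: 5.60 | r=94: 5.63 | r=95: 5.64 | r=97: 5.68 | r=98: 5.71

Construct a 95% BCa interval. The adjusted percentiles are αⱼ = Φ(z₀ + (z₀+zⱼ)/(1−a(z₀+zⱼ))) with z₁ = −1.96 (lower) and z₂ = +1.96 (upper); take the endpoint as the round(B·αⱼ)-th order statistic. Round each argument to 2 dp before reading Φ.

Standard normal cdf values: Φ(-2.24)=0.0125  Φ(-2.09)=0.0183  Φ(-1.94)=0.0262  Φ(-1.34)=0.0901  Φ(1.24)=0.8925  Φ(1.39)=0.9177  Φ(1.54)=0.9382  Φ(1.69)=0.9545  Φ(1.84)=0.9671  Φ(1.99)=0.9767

(4.99, 5.71)

Lower: z₀ + z₁ = -0.100 + (-1.960) = -2.060; 1 − a(z₀+z₁) = 1 − (0.059)(-2.060) = 1.1215; argument = -0.100 + (-2.060)/1.1215 = -1.9368 → -1.94.
α₁ = Φ(-1.94) = 0.0262; rank = round(100 × 0.0262) = 3; θ*₍3₎ = 4.99.
Upper: z₀ + z₂ = 1.860; 1 − a(z₀+z₂) = 0.8903; argument = 1.9893 → 1.99; α₂ = 0.9767; rank = 98; θ*₍98₎ = 5.71.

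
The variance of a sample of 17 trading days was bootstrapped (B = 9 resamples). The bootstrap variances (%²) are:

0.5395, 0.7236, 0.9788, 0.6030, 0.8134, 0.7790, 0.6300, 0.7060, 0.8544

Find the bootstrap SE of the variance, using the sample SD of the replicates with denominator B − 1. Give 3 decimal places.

SE* = 0.137

Bootstrap SE is the standard deviation of the 9 replicate variances.
Mean of replicates: (0.5395 + 0.7236 + 0.9788 + 0.6030 + 0.8134 + 0.7790 + 0.6300 + 0.7060 + 0.8544) / 9 = 6.62770 / 9 = 0.73641
Sum of squared deviations: (−0.19691)² + (−0.01281)² + (+0.24239)² + (−0.13341)² + (+0.07699)² + (+0.04259)² + (−0.10641)² + (−0.03041)² + (+0.11799)² = 0.14940
Variance = 0.14940 / 8 = 0.01867
SE* = √0.01867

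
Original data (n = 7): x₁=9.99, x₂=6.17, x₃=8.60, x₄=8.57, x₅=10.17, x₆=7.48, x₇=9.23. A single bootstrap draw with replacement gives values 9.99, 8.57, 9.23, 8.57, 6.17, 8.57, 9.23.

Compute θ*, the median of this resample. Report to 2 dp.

θ* = 8.57

Sorted: 6.17, 8.57, 8.57, 8.57, 9.23, 9.23, 9.99
Median = middle value = 8.57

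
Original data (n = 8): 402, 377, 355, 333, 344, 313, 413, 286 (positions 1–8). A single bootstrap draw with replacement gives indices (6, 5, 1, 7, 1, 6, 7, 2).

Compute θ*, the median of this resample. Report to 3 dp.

θ* = 389.500

Resample values: 313, 344, 402, 413, 402, 313, 413, 377.
Sorted: 313, 313, 344, 377, 402, 402, 413, 413
Median = average of the two middle values = 389.500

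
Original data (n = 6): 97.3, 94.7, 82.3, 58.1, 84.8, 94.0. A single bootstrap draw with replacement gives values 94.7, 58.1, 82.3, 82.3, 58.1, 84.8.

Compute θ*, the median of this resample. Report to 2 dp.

Sorted: 58.1, 58.1, 82.3, 82.3, 84.8, 94.7
Median = average of the two middle values = 82.30

θ* = 82.30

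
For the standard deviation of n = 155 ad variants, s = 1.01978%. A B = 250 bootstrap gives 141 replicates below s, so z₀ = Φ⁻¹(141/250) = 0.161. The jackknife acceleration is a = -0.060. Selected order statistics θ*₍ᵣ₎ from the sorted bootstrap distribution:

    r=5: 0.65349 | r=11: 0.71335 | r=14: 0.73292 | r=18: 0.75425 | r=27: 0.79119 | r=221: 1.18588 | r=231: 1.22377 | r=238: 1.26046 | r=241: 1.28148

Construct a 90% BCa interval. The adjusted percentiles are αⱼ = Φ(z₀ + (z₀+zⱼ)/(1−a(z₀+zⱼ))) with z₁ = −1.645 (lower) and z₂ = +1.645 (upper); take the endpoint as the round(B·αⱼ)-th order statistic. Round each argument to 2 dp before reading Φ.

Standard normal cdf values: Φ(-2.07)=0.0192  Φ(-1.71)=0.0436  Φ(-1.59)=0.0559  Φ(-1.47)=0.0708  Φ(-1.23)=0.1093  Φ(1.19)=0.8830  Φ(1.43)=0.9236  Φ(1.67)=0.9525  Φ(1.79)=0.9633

Lower: z₀ + z₁ = 0.161 + (-1.645) = -1.484; 1 − a(z₀+z₁) = 1 − (-0.060)(-1.484) = 0.9110; argument = 0.161 + (-1.484)/0.9110 = -1.4681 → -1.47.
α₁ = Φ(-1.47) = 0.0708; rank = round(250 × 0.0708) = 18; θ*₍18₎ = 0.75425.
Upper: z₀ + z₂ = 1.806; 1 − a(z₀+z₂) = 1.1084; argument = 1.7904 → 1.79; α₂ = 0.9633; rank = 241; θ*₍241₎ = 1.28148.

(0.75425, 1.28148)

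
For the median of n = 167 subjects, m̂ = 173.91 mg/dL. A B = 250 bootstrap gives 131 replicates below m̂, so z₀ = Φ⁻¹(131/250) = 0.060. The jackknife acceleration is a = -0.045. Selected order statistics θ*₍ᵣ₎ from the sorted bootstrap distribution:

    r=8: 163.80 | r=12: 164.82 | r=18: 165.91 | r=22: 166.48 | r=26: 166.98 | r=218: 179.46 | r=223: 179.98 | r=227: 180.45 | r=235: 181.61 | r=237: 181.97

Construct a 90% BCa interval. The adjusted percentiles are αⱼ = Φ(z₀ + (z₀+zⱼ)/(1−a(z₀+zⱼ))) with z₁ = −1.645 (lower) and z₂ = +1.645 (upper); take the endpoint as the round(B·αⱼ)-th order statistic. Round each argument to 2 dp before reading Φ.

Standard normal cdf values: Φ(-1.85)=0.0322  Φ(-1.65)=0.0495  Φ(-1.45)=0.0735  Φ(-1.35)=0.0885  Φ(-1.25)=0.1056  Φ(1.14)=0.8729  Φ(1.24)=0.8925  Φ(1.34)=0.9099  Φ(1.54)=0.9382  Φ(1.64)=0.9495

(164.82, 181.97)

Lower: z₀ + z₁ = 0.060 + (-1.645) = -1.585; 1 − a(z₀+z₁) = 1 − (-0.045)(-1.585) = 0.9287; argument = 0.060 + (-1.585)/0.9287 = -1.6467 → -1.65.
α₁ = Φ(-1.65) = 0.0495; rank = round(250 × 0.0495) = 12; θ*₍12₎ = 164.82.
Upper: z₀ + z₂ = 1.705; 1 − a(z₀+z₂) = 1.0767; argument = 1.6435 → 1.64; α₂ = 0.9495; rank = 237; θ*₍237₎ = 181.97.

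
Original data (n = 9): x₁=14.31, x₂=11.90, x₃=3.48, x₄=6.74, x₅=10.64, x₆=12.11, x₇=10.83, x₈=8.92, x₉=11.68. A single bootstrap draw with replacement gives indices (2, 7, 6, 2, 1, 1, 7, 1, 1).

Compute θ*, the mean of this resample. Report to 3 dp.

θ* = 12.757

Resample values: 11.90, 10.83, 12.11, 11.90, 14.31, 14.31, 10.83, 14.31, 14.31.
Mean = (11.90 + 10.83 + 12.11 + 11.90 + 14.31 + 14.31 + 10.83 + 14.31 + 14.31) / 9 = 114.810 / 9 = 12.757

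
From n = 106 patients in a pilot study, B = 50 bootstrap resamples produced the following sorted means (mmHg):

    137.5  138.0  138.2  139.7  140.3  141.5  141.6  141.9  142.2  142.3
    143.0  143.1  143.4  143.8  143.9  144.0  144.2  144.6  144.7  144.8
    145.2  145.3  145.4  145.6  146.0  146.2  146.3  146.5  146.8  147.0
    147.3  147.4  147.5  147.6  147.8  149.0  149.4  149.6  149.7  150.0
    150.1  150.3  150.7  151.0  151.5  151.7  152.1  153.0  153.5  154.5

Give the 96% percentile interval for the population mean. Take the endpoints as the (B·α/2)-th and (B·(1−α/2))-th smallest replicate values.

α = 0.04; lower rank = 50 × 0.020 = 1; upper rank = 50 × 0.980 = 49.
The 1st smallest replicate is 137.5; the 49th is 153.5.

(137.5, 153.5)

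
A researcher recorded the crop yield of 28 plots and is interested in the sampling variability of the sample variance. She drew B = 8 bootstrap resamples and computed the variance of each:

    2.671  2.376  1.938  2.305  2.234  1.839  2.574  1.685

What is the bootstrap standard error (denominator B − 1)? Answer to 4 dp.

SE* = 0.3523

Bootstrap SE is the standard deviation of the 8 replicate variances.
Mean of replicates: (2.671 + 2.376 + 1.938 + 2.305 + 2.234 + 1.839 + 2.574 + 1.685) / 8 = 17.62200 / 8 = 2.20275
Sum of squared deviations: (+0.46825)² + (+0.17325)² + (−0.26475)² + (+0.10225)² + (+0.03125)² + (−0.36375)² + (+0.37125)² + (−0.51775)² = 0.86900
Variance = 0.86900 / 7 = 0.12414
SE* = √0.12414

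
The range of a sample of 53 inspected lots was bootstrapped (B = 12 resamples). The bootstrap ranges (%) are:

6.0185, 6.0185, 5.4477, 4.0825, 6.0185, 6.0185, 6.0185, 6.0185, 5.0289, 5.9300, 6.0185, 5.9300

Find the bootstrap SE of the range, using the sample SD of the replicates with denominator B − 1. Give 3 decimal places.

SE* = 0.599

Bootstrap SE is the standard deviation of the 12 replicate ranges.
Mean of replicates: (6.0185 + 6.0185 + 5.4477 + 4.0825 + 6.0185 + 6.0185 + 6.0185 + 6.0185 + 5.0289 + 5.9300 + 6.0185 + 5.9300) / 12 = 68.54860 / 12 = 5.71238
Sum of squared deviations: (+0.30612)² + (+0.30612)² + (−0.26468)² + (−1.62988)² + (+0.30612)² + (+0.30612)² + (+0.30612)² + (+0.30612)² + (−0.68348)² + (+0.21762)² + (+0.30612)² + (+0.21762)² = 3.94439
Variance = 3.94439 / 11 = 0.35858
SE* = √0.35858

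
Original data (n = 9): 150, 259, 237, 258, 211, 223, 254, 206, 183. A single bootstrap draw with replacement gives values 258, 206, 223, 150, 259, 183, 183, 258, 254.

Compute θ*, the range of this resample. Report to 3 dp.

θ* = 109.000

Range = 259 − 150 = 109.000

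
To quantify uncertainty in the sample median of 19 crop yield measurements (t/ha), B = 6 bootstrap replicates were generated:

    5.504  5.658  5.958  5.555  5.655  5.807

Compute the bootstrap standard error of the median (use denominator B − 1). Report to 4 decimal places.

Bootstrap SE is the standard deviation of the 6 replicate medians.
Mean of replicates: (5.504 + 5.658 + 5.958 + 5.555 + 5.655 + 5.807) / 6 = 34.13700 / 6 = 5.68950
Sum of squared deviations: (−0.18550)² + (−0.03150)² + (+0.26850)² + (−0.13450)² + (−0.03450)² + (+0.11750)² = 0.14058
Variance = 0.14058 / 5 = 0.02812
SE* = √0.02812

SE* = 0.1677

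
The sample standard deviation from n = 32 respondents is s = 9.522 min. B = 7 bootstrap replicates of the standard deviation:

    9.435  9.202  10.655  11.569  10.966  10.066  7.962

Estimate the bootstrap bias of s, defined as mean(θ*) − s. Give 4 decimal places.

mean(θ*) = (9.435 + 9.202 + 10.655 + 11.569 + 10.966 + 10.066 + 7.962) / 7 = 9.97929
bias = 9.97929 − 9.522

bias = +0.4573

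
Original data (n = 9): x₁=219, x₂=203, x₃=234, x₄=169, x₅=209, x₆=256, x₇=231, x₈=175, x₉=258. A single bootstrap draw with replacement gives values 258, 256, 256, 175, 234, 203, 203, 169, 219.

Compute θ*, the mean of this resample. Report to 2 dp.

θ* = 219.22

Mean = (258 + 256 + 256 + 175 + 234 + 203 + 203 + 169 + 219) / 9 = 1973.0 / 9 = 219.22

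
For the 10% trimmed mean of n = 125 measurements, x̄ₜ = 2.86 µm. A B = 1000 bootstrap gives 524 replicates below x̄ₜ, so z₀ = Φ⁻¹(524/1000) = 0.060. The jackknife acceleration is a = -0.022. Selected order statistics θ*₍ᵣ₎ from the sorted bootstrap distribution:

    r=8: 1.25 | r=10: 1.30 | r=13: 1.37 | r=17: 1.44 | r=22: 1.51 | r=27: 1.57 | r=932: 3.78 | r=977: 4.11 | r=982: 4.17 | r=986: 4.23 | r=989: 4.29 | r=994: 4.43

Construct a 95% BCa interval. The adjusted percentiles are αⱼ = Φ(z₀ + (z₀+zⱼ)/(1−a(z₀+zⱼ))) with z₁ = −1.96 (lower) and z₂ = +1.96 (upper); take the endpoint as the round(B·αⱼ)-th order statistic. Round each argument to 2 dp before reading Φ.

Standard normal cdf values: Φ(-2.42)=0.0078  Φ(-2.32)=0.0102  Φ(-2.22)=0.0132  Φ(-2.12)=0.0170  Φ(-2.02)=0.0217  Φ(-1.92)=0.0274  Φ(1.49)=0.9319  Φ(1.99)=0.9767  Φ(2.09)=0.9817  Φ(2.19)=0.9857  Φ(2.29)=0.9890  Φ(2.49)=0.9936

Lower: z₀ + z₁ = 0.060 + (-1.960) = -1.900; 1 − a(z₀+z₁) = 1 − (-0.022)(-1.900) = 0.9582; argument = 0.060 + (-1.900)/0.9582 = -1.9229 → -1.92.
α₁ = Φ(-1.92) = 0.0274; rank = round(1000 × 0.0274) = 27; θ*₍27₎ = 1.57.
Upper: z₀ + z₂ = 2.020; 1 − a(z₀+z₂) = 1.0444; argument = 1.9941 → 1.99; α₂ = 0.9767; rank = 977; θ*₍977₎ = 4.11.

(1.57, 4.11)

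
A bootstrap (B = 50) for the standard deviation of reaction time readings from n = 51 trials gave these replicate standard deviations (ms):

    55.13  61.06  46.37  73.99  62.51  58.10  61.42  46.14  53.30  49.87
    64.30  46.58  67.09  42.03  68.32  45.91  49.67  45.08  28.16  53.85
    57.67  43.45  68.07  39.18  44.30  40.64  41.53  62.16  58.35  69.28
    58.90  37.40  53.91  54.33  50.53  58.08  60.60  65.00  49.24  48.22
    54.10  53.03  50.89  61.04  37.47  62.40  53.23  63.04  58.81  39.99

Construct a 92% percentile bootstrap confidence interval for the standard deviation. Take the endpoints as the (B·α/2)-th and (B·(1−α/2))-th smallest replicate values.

Sorted replicates: 28.16, 37.40, 37.47, 39.18, 39.99, 40.64, 41.53, 42.03, 43.45, 44.30, 45.08, 45.91, 46.14, 46.37, 46.58, 48.22, 49.24, 49.67, 49.87, 50.53, 50.89, 53.03, 53.23, 53.30, 53.85, 53.91, 54.10, 54.33, 55.13, 57.67, 58.08, 58.10, 58.35, 58.81, 58.90, 60.60, 61.04, 61.06, 61.42, 62.16, 62.40, 62.51, 63.04, 64.30, 65.00, 67.09, 68.07, 68.32, 69.28, 73.99
α = 0.08; lower rank = 50 × 0.040 = 2; upper rank = 50 × 0.960 = 48.
The 2nd smallest replicate is 37.40; the 48th is 68.32.

(37.40, 68.32)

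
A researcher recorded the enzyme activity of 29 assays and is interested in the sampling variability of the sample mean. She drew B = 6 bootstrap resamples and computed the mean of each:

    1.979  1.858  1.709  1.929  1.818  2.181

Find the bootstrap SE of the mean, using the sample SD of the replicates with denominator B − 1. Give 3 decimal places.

SE* = 0.161

Bootstrap SE is the standard deviation of the 6 replicate means.
Mean of replicates: (1.979 + 1.858 + 1.709 + 1.929 + 1.818 + 2.181) / 6 = 11.4740 / 6 = 1.9123
Sum of squared deviations: (+0.0667)² + (−0.0543)² + (−0.2033)² + (+0.0167)² + (−0.0943)² + (+0.2687)² = 0.1301
Variance = 0.1301 / 5 = 0.0260
SE* = √0.0260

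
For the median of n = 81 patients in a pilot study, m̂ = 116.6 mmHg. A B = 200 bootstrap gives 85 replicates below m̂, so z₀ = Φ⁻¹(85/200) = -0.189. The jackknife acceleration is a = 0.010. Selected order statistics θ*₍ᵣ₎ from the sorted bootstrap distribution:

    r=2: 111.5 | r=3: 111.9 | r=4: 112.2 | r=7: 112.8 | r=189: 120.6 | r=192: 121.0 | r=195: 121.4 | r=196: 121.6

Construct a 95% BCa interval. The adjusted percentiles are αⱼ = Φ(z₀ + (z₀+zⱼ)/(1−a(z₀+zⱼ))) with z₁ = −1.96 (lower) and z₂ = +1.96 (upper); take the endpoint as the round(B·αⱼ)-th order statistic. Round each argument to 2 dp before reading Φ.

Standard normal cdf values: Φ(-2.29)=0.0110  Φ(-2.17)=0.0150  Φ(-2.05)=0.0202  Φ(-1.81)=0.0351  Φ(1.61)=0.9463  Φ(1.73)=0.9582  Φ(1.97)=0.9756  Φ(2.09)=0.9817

Lower: z₀ + z₁ = -0.189 + (-1.960) = -2.149; 1 − a(z₀+z₁) = 1 − (0.010)(-2.149) = 1.0215; argument = -0.189 + (-2.149)/1.0215 = -2.2928 → -2.29.
α₁ = Φ(-2.29) = 0.0110; rank = round(200 × 0.0110) = 2; θ*₍2₎ = 111.5.
Upper: z₀ + z₂ = 1.771; 1 − a(z₀+z₂) = 0.9823; argument = 1.6139 → 1.61; α₂ = 0.9463; rank = 189; θ*₍189₎ = 120.6.

(111.5, 120.6)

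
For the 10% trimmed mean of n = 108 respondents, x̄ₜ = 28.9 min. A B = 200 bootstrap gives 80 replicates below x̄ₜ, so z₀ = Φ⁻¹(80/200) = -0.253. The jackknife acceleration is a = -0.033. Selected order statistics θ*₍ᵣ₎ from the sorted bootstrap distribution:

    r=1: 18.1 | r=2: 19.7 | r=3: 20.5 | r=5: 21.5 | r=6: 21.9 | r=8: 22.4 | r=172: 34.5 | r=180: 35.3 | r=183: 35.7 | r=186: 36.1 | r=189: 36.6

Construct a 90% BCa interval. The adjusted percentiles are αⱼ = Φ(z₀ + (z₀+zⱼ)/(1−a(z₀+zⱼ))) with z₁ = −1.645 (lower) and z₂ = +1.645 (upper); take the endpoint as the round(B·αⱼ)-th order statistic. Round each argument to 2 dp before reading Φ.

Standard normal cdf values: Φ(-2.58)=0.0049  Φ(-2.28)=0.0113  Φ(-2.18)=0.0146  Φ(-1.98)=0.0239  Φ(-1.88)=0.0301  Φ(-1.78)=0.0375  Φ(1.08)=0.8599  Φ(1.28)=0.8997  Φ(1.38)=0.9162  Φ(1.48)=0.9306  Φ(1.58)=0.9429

(19.7, 34.5)

Lower: z₀ + z₁ = -0.253 + (-1.645) = -1.898; 1 − a(z₀+z₁) = 1 − (-0.033)(-1.898) = 0.9374; argument = -0.253 + (-1.898)/0.9374 = -2.2778 → -2.28.
α₁ = Φ(-2.28) = 0.0113; rank = round(200 × 0.0113) = 2; θ*₍2₎ = 19.7.
Upper: z₀ + z₂ = 1.392; 1 − a(z₀+z₂) = 1.0459; argument = 1.0779 → 1.08; α₂ = 0.8599; rank = 172; θ*₍172₎ = 34.5.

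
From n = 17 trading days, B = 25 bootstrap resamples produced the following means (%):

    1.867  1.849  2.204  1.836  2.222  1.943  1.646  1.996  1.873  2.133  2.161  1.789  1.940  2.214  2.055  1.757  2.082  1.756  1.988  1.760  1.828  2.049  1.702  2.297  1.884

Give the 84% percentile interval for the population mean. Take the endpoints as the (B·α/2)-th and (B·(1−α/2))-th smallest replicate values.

Sorted replicates: 1.646, 1.702, 1.756, 1.757, 1.760, 1.789, 1.828, 1.836, 1.849, 1.867, 1.873, 1.884, 1.940, 1.943, 1.988, 1.996, 2.049, 2.055, 2.082, 2.133, 2.161, 2.204, 2.214, 2.222, 2.297
α = 0.16; lower rank = 25 × 0.080 = 2; upper rank = 25 × 0.920 = 23.
The 2nd smallest replicate is 1.702; the 23rd is 2.214.

(1.702, 2.214)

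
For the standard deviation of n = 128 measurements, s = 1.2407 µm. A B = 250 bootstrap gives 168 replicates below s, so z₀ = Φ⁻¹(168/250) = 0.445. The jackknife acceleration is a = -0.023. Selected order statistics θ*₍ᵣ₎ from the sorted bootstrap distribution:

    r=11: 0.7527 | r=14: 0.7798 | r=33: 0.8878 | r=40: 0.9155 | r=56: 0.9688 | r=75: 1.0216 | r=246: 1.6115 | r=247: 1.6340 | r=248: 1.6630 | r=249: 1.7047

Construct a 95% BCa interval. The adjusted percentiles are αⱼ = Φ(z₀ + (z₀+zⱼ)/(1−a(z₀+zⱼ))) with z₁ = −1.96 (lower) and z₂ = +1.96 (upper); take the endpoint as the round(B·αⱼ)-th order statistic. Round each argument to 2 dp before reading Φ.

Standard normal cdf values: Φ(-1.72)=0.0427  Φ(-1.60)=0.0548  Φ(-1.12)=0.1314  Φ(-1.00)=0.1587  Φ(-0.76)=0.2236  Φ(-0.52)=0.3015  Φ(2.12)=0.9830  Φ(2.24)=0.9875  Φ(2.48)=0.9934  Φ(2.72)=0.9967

Lower: z₀ + z₁ = 0.445 + (-1.960) = -1.515; 1 − a(z₀+z₁) = 1 − (-0.023)(-1.515) = 0.9652; argument = 0.445 + (-1.515)/0.9652 = -1.1247 → -1.12.
α₁ = Φ(-1.12) = 0.1314; rank = round(250 × 0.1314) = 33; θ*₍33₎ = 0.8878.
Upper: z₀ + z₂ = 2.405; 1 − a(z₀+z₂) = 1.0553; argument = 2.7239 → 2.72; α₂ = 0.9967; rank = 249; θ*₍249₎ = 1.7047.

(0.8878, 1.7047)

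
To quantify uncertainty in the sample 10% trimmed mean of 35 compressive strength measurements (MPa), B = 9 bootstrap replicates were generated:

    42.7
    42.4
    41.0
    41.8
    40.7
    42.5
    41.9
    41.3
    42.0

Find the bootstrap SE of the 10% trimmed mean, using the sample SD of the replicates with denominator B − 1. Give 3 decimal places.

SE* = 0.690

Bootstrap SE is the standard deviation of the 9 replicate 10% trimmed means.
Mean of replicates: (42.7 + 42.4 + 41.0 + 41.8 + 40.7 + 42.5 + 41.9 + 41.3 + 42.0) / 9 = 376.3000 / 9 = 41.8111
Sum of squared deviations: (+0.8889)² + (+0.5889)² + (−0.8111)² + (−0.0111)² + (−1.1111)² + (+0.6889)² + (+0.0889)² + (−0.5111)² + (+0.1889)² = 3.8089
Variance = 3.8089 / 8 = 0.4761
SE* = √0.4761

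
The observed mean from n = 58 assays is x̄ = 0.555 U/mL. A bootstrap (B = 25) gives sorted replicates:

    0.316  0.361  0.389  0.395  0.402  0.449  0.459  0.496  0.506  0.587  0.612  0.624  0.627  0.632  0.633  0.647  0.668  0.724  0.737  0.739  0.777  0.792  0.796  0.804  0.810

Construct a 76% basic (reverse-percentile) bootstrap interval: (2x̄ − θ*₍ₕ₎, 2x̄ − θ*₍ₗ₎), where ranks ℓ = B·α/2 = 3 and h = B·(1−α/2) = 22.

Percentile endpoints at ranks 3 and 22: θ*₍3₎ = 0.389, θ*₍22₎ = 0.792.
Basic interval reflects these around x̄:
  lower = 2 × 0.555 − 0.792 = 0.318
  upper = 2 × 0.555 − 0.389 = 0.721

(0.318, 0.721)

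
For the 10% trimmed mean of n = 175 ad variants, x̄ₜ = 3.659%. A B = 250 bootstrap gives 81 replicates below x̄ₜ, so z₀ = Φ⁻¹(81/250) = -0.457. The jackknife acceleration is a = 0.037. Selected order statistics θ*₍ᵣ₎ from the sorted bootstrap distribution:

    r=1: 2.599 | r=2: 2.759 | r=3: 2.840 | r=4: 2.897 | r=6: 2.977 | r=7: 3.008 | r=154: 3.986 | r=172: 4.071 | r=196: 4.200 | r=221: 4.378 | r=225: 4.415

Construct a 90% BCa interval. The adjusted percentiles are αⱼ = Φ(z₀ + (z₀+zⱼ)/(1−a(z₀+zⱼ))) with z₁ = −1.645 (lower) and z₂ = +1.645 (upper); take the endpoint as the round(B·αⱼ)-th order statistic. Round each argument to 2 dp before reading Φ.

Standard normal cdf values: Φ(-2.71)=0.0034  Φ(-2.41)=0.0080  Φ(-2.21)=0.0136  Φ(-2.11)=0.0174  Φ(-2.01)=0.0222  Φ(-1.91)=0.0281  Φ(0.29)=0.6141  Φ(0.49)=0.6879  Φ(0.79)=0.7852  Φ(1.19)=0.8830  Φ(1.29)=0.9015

Lower: z₀ + z₁ = -0.457 + (-1.645) = -2.102; 1 − a(z₀+z₁) = 1 − (0.037)(-2.102) = 1.0778; argument = -0.457 + (-2.102)/1.0778 = -2.4073 → -2.41.
α₁ = Φ(-2.41) = 0.0080; rank = round(250 × 0.0080) = 2; θ*₍2₎ = 2.759.
Upper: z₀ + z₂ = 1.188; 1 − a(z₀+z₂) = 0.9560; argument = 0.7856 → 0.79; α₂ = 0.7852; rank = 196; θ*₍196₎ = 4.200.

(2.759, 4.200)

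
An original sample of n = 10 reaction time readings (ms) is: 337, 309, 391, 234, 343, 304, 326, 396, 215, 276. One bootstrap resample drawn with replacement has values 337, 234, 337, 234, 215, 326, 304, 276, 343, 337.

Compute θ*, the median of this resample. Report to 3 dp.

θ* = 315.000

Sorted: 215, 234, 234, 276, 304, 326, 337, 337, 337, 343
Median = average of the two middle values = 315.000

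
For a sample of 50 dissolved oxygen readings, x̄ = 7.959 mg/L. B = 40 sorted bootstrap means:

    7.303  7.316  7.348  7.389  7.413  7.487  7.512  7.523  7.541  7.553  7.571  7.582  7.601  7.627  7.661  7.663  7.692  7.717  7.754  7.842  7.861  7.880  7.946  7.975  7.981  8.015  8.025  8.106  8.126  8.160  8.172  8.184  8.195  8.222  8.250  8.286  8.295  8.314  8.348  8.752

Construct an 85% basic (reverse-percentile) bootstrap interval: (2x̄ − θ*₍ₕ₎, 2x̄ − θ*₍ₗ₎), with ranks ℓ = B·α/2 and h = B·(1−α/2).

Percentile endpoints at ranks 3 and 37: θ*₍3₎ = 7.348, θ*₍37₎ = 8.295.
Basic interval reflects these around x̄:
  lower = 2 × 7.959 − 8.295 = 7.623
  upper = 2 × 7.959 − 7.348 = 8.570

(7.623, 8.570)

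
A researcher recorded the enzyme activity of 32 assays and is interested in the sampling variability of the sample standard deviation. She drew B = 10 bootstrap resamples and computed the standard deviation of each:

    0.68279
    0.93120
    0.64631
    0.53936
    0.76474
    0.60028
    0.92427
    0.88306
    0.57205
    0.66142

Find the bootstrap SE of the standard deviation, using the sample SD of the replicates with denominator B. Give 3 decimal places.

SE* = 0.139

Bootstrap SE is the standard deviation of the 10 replicate standard deviations.
Mean of replicates: (0.68279 + 0.93120 + 0.64631 + 0.53936 + 0.76474 + 0.60028 + 0.92427 + 0.88306 + 0.57205 + 0.66142) / 10 = 7.205480 / 10 = 0.720548
Sum of squared deviations: (−0.037758)² + (+0.210652)² + (−0.074238)² + (−0.181188)² + (+0.044192)² + (−0.120268)² + (+0.203722)² + (+0.162512)² + (−0.148498)² + (−0.059128)² = 0.194018
Variance = 0.194018 / 10 = 0.019402
SE* = √0.019402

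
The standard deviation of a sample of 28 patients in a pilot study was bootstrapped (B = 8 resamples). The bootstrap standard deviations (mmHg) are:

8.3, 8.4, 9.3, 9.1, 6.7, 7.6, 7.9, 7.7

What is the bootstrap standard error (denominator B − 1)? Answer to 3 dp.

Bootstrap SE is the standard deviation of the 8 replicate standard deviations.
Mean of replicates: (8.3 + 8.4 + 9.3 + 9.1 + 6.7 + 7.6 + 7.9 + 7.7) / 8 = 65.0000 / 8 = 8.1250
Sum of squared deviations: (+0.1750)² + (+0.2750)² + (+1.1750)² + (+0.9750)² + (−1.4250)² + (−0.5250)² + (−0.2250)² + (−0.4250)² = 4.9750
Variance = 4.9750 / 7 = 0.7107
SE* = √0.7107

SE* = 0.843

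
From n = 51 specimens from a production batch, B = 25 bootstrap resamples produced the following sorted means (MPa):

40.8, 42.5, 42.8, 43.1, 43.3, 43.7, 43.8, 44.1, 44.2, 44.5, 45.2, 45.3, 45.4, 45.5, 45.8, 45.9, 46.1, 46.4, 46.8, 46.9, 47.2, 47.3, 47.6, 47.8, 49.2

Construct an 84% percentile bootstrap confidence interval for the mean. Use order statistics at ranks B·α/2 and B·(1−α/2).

(42.5, 47.6)

α = 0.16; lower rank = 25 × 0.080 = 2; upper rank = 25 × 0.920 = 23.
The 2nd smallest replicate is 42.5; the 23rd is 47.6.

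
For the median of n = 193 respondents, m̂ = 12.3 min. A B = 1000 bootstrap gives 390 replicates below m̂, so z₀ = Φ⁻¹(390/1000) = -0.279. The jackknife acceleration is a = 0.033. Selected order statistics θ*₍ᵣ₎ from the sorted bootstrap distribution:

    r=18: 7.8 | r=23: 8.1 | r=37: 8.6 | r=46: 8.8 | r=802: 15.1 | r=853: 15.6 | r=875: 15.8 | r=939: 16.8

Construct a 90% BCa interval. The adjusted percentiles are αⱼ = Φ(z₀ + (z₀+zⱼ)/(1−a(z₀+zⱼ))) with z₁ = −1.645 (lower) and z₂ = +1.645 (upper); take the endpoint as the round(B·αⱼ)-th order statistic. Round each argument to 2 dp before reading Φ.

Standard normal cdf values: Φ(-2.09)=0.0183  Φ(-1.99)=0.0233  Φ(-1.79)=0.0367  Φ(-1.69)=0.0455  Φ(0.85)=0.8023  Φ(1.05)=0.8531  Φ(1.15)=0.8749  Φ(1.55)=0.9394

Lower: z₀ + z₁ = -0.279 + (-1.645) = -1.924; 1 − a(z₀+z₁) = 1 − (0.033)(-1.924) = 1.0635; argument = -0.279 + (-1.924)/1.0635 = -2.0881 → -2.09.
α₁ = Φ(-2.09) = 0.0183; rank = round(1000 × 0.0183) = 18; θ*₍18₎ = 7.8.
Upper: z₀ + z₂ = 1.366; 1 − a(z₀+z₂) = 0.9549; argument = 1.1515 → 1.15; α₂ = 0.8749; rank = 875; θ*₍875₎ = 15.8.

(7.8, 15.8)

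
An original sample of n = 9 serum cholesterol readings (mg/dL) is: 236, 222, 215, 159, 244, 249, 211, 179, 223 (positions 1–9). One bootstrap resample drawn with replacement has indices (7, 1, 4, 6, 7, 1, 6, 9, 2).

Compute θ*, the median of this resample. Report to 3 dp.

θ* = 223.000

Resample values: 211, 236, 159, 249, 211, 236, 249, 223, 222.
Sorted: 159, 211, 211, 222, 223, 236, 236, 249, 249
Median = middle value = 223.000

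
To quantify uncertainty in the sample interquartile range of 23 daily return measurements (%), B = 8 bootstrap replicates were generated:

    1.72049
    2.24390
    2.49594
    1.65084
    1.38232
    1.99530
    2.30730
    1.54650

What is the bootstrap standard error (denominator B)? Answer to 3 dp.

SE* = 0.376

Bootstrap SE is the standard deviation of the 8 replicate interquartile ranges.
Mean of replicates: (1.72049 + 2.24390 + 2.49594 + 1.65084 + 1.38232 + 1.99530 + 2.30730 + 1.54650) / 8 = 15.342590 / 8 = 1.917824
Sum of squared deviations: (−0.197334)² + (+0.326076)² + (+0.578116)² + (−0.266984)² + (−0.535504)² + (+0.077476)² + (+0.389476)² + (−0.371324)² = 1.133105
Variance = 1.133105 / 8 = 0.141638
SE* = √0.141638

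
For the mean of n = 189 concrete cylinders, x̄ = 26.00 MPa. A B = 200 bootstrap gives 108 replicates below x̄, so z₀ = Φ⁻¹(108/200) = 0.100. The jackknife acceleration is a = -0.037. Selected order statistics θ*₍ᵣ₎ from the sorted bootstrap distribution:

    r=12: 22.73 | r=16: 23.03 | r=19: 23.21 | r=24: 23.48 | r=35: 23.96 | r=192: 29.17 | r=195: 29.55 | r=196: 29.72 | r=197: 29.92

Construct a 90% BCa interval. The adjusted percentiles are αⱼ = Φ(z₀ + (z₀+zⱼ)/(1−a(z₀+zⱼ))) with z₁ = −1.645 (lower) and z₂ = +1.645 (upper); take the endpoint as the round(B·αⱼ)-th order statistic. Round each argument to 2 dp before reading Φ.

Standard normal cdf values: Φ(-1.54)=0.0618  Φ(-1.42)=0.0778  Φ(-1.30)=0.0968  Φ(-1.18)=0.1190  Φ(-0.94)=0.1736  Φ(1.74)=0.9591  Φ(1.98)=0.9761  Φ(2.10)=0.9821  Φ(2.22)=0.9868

Lower: z₀ + z₁ = 0.100 + (-1.645) = -1.545; 1 − a(z₀+z₁) = 1 − (-0.037)(-1.545) = 0.9428; argument = 0.100 + (-1.545)/0.9428 = -1.5387 → -1.54.
α₁ = Φ(-1.54) = 0.0618; rank = round(200 × 0.0618) = 12; θ*₍12₎ = 22.73.
Upper: z₀ + z₂ = 1.745; 1 − a(z₀+z₂) = 1.0646; argument = 1.7392 → 1.74; α₂ = 0.9591; rank = 192; θ*₍192₎ = 29.17.

(22.73, 29.17)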